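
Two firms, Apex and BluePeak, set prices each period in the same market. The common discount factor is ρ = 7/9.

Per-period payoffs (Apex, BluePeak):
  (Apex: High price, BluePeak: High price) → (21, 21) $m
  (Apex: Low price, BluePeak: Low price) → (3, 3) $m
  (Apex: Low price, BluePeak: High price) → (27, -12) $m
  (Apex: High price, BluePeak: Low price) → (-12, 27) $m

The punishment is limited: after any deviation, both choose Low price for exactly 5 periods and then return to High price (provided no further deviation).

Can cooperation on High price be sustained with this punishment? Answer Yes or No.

IC: ρ+…+ρ^5 ≥ (27−21)/(21−3) = 1/3.
At ρ = 7/9: partial sum = 2.5038 ≥ 0.3333. Cooperation sustainable.

Yes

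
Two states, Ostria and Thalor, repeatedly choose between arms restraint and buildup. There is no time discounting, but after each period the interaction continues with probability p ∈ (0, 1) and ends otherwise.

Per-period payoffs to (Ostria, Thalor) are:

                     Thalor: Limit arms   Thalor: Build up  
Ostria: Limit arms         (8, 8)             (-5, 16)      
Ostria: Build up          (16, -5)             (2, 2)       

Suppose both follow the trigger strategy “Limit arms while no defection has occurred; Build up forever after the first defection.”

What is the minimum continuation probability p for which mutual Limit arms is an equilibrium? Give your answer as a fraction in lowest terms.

Expected cooperation value is 8 + p·8 + p²·8 + … = 8/(1−p); deviation gives 16 + p·2/(1−p).
8 ≥ 16(1−p) + 2p ⇒ 14p ≥ 8 ⇒ p ≥ 8/14 = 4/7.

4/7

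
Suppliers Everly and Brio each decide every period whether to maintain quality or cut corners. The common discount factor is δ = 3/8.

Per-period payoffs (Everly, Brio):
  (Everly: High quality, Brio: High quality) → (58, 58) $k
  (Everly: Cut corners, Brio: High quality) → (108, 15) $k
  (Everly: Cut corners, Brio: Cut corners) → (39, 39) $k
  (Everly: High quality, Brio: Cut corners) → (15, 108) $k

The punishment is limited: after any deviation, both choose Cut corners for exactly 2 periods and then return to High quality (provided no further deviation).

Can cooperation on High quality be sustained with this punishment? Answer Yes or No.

No

A one-shot deviation gives 108 now, then 39 for 2 periods, then back to 58.
Gain from deviating: (108−58) today; loss: (58−39) in each of the next 2 periods.
No-deviation condition: (58−39)(δ+…+δ^2) ≥ 108−58, i.e. δ+…+δ^2 ≥ 50/19.
At δ = 3/8: δ+…+δ^2 = 0.5156 < 2.6316.
So cooperation is not sustainable.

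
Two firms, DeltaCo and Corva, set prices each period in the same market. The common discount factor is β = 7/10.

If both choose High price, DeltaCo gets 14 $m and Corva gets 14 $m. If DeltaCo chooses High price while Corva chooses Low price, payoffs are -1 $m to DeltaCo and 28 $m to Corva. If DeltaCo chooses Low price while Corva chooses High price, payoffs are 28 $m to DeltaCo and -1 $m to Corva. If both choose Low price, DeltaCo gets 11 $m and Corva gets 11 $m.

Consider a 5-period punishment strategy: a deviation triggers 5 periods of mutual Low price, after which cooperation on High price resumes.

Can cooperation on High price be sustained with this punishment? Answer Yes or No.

No

IC: β+…+β^5 ≥ (28−14)/(14−11) = 14/3.
At β = 7/10: partial sum = 1.9412 < 4.6667. Cooperation not sustainable.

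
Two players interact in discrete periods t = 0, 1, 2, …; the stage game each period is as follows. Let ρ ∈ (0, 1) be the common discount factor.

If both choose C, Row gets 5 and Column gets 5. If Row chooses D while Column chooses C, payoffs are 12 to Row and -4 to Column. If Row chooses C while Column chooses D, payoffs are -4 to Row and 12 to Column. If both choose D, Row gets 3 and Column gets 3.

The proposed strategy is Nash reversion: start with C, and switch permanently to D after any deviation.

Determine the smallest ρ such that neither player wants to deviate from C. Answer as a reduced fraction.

5/(1−ρ) ≥ 12 + 3ρ/(1−ρ)
5 ≥ 12 − 9ρ
ρ ≥ 7/9.

7/9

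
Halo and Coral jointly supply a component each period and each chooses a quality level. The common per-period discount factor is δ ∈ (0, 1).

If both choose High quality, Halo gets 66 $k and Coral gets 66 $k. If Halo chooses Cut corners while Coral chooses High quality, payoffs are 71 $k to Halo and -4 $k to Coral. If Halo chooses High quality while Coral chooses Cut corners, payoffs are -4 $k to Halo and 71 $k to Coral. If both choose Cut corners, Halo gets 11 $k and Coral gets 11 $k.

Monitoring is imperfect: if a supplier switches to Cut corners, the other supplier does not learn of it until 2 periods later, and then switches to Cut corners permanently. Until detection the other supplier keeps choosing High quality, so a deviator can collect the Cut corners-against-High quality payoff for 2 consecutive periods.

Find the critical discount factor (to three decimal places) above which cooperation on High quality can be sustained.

Deviating for the 2 undetected periods gains 71−66 = 5 per period over cooperation, then loses 66−11 = 55 per period forever once punishment starts.
Gain: 5(1 + δ + … + δ^1); loss: 55·δ^2/(1−δ).
No profitable deviation ⇔ 5(1−δ^2) ≤ 55·δ^2, i.e. δ^2 ≥ 5/(5+55) = 1/12.
Hence δ ≥ (1/12)^(1/2) ≈ 0.289.

0.289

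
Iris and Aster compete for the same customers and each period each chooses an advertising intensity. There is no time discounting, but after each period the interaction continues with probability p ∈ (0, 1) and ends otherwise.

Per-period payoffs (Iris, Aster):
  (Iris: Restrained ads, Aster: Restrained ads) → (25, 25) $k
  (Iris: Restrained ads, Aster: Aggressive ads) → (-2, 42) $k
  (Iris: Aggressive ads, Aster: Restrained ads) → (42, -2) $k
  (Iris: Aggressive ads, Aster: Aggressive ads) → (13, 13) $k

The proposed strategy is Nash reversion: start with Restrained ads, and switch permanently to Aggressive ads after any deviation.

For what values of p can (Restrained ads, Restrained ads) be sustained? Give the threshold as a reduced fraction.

17/29

Expected cooperation value is 25 + p·25 + p²·25 + … = 25/(1−p); deviation gives 42 + p·13/(1−p).
25 ≥ 42(1−p) + 13p ⇒ 29p ≥ 17 ⇒ p ≥ 17/29.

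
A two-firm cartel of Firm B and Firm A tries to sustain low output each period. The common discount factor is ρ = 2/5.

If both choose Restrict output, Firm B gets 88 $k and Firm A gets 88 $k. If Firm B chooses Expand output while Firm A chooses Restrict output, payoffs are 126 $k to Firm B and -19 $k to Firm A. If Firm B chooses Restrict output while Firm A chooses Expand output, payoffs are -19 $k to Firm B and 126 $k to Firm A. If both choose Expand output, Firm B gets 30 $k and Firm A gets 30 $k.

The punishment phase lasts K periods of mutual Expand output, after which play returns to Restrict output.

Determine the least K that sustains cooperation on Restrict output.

5

Need Σ_{k=1}^{K} ρ^k ≥ (126−88)/(88−30) = 0.6552 at ρ = 2/5.
At K = 4 the sum is 0.6496 < 0.6552; at K = 5 it is 0.6598 ≥ 0.6552.
So the minimum punishment length is K = 5.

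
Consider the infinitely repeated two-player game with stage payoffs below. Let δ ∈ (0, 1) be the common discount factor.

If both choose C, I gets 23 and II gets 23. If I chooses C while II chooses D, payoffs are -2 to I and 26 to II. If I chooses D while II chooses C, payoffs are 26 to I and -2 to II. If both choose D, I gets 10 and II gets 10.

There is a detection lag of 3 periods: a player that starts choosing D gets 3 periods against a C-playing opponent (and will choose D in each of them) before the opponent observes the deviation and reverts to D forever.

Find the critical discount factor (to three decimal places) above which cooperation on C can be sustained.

Deviating for the 3 undetected periods gains 26−23 = 3 per period over cooperation, then loses 23−10 = 13 per period forever once punishment starts.
Gain: 3(1 + δ + … + δ^2); loss: 13·δ^3/(1−δ).
No profitable deviation ⇔ 3(1−δ^3) ≤ 13·δ^3, i.e. δ^3 ≥ 3/(3+13) = 3/16.
Hence δ ≥ (3/16)^(1/3) ≈ 0.572.

0.572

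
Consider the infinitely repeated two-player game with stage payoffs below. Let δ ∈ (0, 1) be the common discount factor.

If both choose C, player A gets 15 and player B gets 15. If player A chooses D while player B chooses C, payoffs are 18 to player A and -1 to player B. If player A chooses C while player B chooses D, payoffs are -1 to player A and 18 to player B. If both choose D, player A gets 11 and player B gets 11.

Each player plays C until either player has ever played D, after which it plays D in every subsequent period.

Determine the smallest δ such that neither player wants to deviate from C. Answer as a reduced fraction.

3/7

One-period gain from deviating is 18 − 15 = 3. The loss is 15 − 11 = 4 in every subsequent period, with present value 4·δ/(1−δ).
Deviation is unprofitable when 4·δ/(1−δ) ≥ 3, i.e. δ/(1−δ) ≥ 3/4.
Equivalently δ ≥ 3/(3+4) = 3/7.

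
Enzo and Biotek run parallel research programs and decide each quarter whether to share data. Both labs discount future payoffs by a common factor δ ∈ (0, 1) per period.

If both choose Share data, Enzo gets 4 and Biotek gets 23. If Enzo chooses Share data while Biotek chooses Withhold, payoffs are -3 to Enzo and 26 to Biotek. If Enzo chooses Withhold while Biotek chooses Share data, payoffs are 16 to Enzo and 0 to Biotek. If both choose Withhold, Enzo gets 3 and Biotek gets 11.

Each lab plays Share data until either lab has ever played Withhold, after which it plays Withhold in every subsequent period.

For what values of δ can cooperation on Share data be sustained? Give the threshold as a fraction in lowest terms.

12/13

Enzo's threshold: (16−4)/(16−3) = 12/13.
Biotek's threshold: (26−23)/(26−11) = 1/5.
12/13 > 1/5, so Enzo binds and δ* = 12/13.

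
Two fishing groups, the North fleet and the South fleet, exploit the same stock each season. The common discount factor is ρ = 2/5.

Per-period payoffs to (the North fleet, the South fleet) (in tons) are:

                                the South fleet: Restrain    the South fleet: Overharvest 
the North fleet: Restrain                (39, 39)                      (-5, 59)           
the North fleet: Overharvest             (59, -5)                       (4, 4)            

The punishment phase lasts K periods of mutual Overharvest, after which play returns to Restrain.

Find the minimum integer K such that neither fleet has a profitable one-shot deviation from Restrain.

3

Need Σ_{k=1}^{K} ρ^k ≥ (59−39)/(39−4) = 0.5714 at ρ = 2/5.
At K = 2 the sum is 0.5600 < 0.5714; at K = 3 it is 0.6240 ≥ 0.5714.
So the minimum punishment length is K = 3.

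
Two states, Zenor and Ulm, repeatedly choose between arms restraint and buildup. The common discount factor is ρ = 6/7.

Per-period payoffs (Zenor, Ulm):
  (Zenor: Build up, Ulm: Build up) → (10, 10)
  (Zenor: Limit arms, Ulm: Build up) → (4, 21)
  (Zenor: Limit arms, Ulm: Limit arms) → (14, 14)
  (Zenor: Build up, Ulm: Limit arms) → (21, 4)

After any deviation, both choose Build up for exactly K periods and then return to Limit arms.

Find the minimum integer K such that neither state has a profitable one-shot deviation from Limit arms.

Need Σ_{k=1}^{K} ρ^k ≥ (21−14)/(14−10) = 1.7500 at ρ = 6/7.
At K = 2 the sum is 1.5918 < 1.7500; at K = 3 it is 2.2216 ≥ 1.7500.
So the minimum punishment length is K = 3.

3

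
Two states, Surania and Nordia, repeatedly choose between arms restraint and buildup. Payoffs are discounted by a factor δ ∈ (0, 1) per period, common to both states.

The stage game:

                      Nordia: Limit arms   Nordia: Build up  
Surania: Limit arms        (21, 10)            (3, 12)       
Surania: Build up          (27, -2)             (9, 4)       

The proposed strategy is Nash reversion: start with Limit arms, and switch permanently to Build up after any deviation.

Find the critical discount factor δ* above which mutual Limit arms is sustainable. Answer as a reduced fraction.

Surania: cooperation gives 21 each period; deviation gives 27 once then 9 forever.
  21/(1−δ) ≥ 27 + 9δ/(1−δ) ⇒ δ ≥ 6/18 = 1/3.
Nordia: cooperation gives 10 each period; deviation gives 12 once then 4 forever.
  δ ≥ 2/8 = 1/4.
Both must hold, so the binding constraint is Surania's: δ ≥ 1/3.

1/3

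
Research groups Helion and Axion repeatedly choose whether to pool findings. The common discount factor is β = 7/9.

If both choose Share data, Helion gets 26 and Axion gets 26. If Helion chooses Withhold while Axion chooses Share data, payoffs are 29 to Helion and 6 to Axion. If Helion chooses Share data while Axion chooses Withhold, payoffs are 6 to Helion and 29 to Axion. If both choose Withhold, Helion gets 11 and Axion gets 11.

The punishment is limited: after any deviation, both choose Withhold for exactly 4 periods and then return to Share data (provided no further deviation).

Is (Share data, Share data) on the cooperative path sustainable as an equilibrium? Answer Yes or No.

IC: β+…+β^4 ≥ (29−26)/(26−11) = 1/5.
At β = 7/9: partial sum = 2.2192 ≥ 0.2000. Cooperation sustainable.

Yes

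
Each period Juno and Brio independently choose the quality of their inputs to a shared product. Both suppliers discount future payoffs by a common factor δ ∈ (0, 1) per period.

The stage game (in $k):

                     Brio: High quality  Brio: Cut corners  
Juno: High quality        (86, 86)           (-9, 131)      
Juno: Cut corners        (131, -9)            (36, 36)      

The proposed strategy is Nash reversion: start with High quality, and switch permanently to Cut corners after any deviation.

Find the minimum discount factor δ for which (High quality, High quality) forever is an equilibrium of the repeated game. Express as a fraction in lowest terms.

9/19

Under grim trigger the critical discount factor is (T−C)/(T−P) with T = 131, C = 86, P = 36.
δ* = (131−86)/(131−36) = 45/95 = 9/19.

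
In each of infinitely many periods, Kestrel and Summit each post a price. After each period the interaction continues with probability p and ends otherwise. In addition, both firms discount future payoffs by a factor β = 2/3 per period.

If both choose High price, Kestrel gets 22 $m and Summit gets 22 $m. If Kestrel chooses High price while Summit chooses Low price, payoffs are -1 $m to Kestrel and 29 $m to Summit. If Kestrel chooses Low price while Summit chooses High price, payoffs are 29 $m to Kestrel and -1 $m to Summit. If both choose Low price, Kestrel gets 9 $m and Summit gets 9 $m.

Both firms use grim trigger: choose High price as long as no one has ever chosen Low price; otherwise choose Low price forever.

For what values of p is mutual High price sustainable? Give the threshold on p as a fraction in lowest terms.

Expected continuation weight on next period's payoff is β·p = 2/3·p, which plays the role of the discount factor.
Cooperation requires 2/3·p ≥ (29−22)/(29−9) = 7/20, hence p ≥ 21/40.

21/40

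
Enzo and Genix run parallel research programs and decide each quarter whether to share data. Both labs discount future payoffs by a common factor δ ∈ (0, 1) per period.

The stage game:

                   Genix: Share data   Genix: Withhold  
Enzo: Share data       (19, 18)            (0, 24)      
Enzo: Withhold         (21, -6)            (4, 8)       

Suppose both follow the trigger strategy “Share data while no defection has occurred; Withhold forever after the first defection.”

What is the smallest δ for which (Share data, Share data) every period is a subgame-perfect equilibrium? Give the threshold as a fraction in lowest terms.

3/8

Enzo: cooperation gives 19 each period; deviation gives 21 once then 4 forever.
  19/(1−δ) ≥ 21 + 4δ/(1−δ) ⇒ δ ≥ 2/17.
Genix: cooperation gives 18 each period; deviation gives 24 once then 8 forever.
  δ ≥ 6/16 = 3/8.
Both must hold, so the binding constraint is Genix's: δ ≥ 3/8.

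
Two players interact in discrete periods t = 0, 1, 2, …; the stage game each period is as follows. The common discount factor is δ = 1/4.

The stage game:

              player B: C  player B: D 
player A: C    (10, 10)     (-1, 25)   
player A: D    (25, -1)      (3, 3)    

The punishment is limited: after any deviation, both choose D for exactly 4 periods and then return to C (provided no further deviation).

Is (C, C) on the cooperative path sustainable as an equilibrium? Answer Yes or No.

No

Comparing payoff streams over the 5 periods until play realigns: cooperate → 10(1+δ+…+δ^4); deviate → 25 + 3(δ+…+δ^4).
Cooperation is sustained iff (10−3)(δ+…+δ^4) ≥ 25−10.
δ+…+δ^4 = 1/4·(1−(1/4)^4)/(1−1/4) = 0.3320, and (25−10)/(10−3) = 2.1429.
0.3320 < 2.1429, so cooperation is not sustainable.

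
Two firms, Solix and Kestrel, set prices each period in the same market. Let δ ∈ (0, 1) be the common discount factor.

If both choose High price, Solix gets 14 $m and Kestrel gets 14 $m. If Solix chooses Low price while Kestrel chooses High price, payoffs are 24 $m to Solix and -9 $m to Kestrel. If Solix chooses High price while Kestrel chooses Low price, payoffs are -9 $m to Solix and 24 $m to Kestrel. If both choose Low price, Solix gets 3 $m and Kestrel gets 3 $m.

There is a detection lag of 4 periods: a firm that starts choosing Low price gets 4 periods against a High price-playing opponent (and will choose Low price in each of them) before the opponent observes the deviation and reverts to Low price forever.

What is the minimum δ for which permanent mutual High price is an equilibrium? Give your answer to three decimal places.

0.831

The best deviation is to choose Low price for all 4 undetected periods, earning 24 each, then 3 forever once detected.
Deviation value: 24(1−δ^4)/(1−δ) + 3δ^4/(1−δ); cooperation value: 14/(1−δ).
IC: 14 ≥ 24(1−δ^4) + 3δ^4 = 24 − 21δ^4.
So δ^4 ≥ 10/21, giving δ ≥ (10/21)^(1/4) ≈ 0.831.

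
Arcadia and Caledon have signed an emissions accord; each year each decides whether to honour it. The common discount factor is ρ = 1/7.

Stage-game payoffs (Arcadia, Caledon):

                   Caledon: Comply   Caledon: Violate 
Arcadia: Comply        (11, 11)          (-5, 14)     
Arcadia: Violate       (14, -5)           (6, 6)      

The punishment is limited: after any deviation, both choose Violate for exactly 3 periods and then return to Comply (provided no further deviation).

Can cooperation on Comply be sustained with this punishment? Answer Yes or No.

No

A one-shot deviation gives 14 now, then 6 for 3 periods, then back to 11.
Gain from deviating: (14−11) today; loss: (11−6) in each of the next 3 periods.
No-deviation condition: (11−6)(ρ+…+ρ^3) ≥ 14−11, i.e. ρ+…+ρ^3 ≥ 3/5.
At ρ = 1/7: ρ+…+ρ^3 = 0.1662 < 0.6000.
So cooperation is not sustainable.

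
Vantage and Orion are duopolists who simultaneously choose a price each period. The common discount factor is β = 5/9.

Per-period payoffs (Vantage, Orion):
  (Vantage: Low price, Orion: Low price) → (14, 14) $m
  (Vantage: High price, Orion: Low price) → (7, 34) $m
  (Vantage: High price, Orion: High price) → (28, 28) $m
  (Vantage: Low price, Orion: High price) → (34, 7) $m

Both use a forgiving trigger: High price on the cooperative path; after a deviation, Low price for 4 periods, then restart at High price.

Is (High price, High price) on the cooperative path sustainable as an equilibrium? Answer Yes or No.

IC: β+…+β^4 ≥ (34−28)/(28−14) = 3/7.
At β = 5/9: partial sum = 1.1309 ≥ 0.4286. Cooperation sustainable.

Yes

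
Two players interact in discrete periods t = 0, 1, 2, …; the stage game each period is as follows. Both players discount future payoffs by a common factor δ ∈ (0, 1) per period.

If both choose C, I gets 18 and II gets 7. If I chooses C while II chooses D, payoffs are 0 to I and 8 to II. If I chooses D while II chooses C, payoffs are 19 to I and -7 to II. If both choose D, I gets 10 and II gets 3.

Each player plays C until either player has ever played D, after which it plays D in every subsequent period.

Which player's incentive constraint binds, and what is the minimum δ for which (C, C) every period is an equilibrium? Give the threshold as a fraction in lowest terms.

II; δ ≥ 1/5

For I: deviation gain 19−18 = 1, per-period punishment loss 18−10 = 8. IC gives δ ≥ 1/9.
For II: gain 1, loss 4 per period, so δ ≥ 1/5.
The tighter constraint is II's, so cooperation needs δ ≥ 1/5.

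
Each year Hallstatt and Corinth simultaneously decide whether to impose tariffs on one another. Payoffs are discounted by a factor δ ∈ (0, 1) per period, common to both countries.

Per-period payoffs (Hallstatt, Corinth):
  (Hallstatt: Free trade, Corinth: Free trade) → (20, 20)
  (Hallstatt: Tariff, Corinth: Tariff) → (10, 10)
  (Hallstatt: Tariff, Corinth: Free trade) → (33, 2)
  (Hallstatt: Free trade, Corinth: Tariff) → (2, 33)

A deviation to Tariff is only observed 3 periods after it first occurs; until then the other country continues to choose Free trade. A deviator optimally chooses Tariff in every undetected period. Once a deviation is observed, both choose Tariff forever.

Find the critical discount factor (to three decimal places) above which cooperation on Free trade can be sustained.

The best deviation is to choose Tariff for all 3 undetected periods, earning 33 each, then 10 forever once detected.
Deviation value: 33(1−δ^3)/(1−δ) + 10δ^3/(1−δ); cooperation value: 20/(1−δ).
IC: 20 ≥ 33(1−δ^3) + 10δ^3 = 33 − 23δ^3.
So δ^3 ≥ 13/23, giving δ ≥ (13/23)^(1/3) ≈ 0.827.

0.827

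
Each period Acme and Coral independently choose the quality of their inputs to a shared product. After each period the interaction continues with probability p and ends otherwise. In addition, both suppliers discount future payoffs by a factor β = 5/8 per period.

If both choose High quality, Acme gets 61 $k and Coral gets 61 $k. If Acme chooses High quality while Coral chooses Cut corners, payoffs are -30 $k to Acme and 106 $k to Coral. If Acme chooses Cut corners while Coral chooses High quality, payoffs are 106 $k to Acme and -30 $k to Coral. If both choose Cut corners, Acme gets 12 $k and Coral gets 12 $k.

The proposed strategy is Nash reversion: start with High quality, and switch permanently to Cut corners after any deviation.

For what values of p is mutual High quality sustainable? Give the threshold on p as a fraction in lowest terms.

With continuation probability p and discount β, the effective per-period discount factor is βp.
Grim-trigger IC: βp ≥ (106−61)/(106−12) = 45/94.
So p ≥ (45/94)/(5/8) = 36/47.

36/47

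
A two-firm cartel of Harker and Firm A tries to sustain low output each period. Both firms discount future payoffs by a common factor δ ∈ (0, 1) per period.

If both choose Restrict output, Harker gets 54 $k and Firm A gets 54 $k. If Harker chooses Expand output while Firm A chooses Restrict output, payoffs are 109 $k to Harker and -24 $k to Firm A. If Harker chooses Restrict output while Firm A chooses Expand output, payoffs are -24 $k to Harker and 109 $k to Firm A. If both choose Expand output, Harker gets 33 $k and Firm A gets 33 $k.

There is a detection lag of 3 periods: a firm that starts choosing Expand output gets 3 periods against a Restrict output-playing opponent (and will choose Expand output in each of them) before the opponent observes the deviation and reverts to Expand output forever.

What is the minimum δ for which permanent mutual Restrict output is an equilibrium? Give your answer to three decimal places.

0.898

A deviator earns 109 for 3 periods, then 33 forever; cooperating earns 54 forever. Multiplying the IC by (1−δ):
54 ≥ 109(1−δ^3) + 33δ^3, so 76·δ^3 ≥ 55 and δ^3 ≥ 55/76.
δ ≥ (55/76)^(1/3) ≈ 0.898.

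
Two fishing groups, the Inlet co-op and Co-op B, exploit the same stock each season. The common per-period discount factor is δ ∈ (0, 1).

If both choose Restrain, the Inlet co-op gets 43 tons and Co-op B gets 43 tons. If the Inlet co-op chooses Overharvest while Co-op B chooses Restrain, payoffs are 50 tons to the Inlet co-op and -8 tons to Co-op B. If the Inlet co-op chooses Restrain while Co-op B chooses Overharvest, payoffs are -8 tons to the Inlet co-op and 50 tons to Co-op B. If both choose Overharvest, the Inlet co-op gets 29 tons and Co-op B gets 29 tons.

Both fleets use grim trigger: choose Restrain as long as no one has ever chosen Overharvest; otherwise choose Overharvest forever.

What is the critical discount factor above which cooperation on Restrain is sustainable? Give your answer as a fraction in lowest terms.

43/(1−δ) ≥ 50 + 29δ/(1−δ)
43 ≥ 50 − 21δ
δ ≥ 7/21 = 1/3.

1/3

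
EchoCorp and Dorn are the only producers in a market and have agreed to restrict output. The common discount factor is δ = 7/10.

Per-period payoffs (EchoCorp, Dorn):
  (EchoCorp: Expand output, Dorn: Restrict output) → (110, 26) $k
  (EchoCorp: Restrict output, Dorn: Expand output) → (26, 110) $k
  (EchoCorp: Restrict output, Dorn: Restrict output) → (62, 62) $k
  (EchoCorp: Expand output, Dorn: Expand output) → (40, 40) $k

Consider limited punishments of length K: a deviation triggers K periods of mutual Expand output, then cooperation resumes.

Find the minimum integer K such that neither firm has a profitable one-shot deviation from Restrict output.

IC: δ(1−δ^K)/(1−δ) ≥ (110−62)/(62−40) = 24/11.
With δ = 7/10: need 1 − δ^K ≥ 24/11·(1−7/10)/(7/10), i.e. δ^K ≤ 0.0649.
Since (7/10)^7 = 0.0824 and (7/10)^8 = 0.0576, the smallest such K is 8.

8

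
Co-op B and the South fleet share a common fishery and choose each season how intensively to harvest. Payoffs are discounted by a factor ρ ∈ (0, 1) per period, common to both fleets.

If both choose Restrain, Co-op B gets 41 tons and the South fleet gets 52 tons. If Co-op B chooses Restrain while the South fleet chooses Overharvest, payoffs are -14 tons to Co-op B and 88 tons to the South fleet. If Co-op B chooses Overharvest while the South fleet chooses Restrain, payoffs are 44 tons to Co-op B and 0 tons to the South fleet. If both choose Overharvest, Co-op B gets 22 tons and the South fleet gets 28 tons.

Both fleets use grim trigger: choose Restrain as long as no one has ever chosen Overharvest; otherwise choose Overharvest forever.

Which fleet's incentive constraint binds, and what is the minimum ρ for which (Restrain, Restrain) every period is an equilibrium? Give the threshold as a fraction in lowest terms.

For Co-op B: deviation gain 44−41 = 3, per-period punishment loss 41−22 = 19. IC gives ρ ≥ 3/22.
For the South fleet: gain 36, loss 24 per period, so ρ ≥ 36/60 = 3/5.
The tighter constraint is the South fleet's, so cooperation needs ρ ≥ 3/5.

the South fleet; ρ ≥ 3/5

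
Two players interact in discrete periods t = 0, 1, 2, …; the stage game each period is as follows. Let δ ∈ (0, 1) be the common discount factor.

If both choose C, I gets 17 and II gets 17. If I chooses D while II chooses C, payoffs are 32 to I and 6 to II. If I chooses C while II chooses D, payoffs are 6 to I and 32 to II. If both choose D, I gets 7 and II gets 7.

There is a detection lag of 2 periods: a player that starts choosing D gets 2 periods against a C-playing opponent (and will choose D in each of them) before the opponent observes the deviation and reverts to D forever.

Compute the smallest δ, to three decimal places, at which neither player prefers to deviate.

0.775

A deviator earns 32 for 2 periods, then 7 forever; cooperating earns 17 forever. Multiplying the IC by (1−δ):
17 ≥ 32(1−δ^2) + 7δ^2, so 25·δ^2 ≥ 15 and δ^2 ≥ 3/5.
δ ≥ (3/5)^(1/2) ≈ 0.775.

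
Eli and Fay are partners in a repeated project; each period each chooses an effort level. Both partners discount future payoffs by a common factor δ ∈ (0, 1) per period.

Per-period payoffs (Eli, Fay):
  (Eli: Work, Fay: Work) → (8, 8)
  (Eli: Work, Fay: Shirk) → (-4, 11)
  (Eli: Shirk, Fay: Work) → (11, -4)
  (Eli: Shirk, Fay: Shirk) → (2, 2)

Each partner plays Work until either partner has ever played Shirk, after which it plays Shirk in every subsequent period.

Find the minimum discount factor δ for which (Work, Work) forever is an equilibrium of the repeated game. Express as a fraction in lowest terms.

1/3

Under grim trigger the critical discount factor is (T−C)/(T−P) with T = 11, C = 8, P = 2.
δ* = (11−8)/(11−2) = 3/9 = 1/3.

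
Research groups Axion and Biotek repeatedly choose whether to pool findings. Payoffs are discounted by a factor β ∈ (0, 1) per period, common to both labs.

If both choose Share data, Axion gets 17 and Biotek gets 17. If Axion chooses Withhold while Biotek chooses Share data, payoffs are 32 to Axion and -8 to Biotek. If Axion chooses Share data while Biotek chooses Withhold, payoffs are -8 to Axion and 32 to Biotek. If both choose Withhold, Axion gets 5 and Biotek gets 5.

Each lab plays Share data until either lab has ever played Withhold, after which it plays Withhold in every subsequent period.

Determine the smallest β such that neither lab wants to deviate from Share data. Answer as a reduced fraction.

One-period gain from deviating is 32 − 17 = 15. The loss is 17 − 5 = 12 in every subsequent period, with present value 12·β/(1−β).
Deviation is unprofitable when 12·β/(1−β) ≥ 15, i.e. β/(1−β) ≥ 5/4.
Equivalently β ≥ 15/(15+12) = 5/9.

5/9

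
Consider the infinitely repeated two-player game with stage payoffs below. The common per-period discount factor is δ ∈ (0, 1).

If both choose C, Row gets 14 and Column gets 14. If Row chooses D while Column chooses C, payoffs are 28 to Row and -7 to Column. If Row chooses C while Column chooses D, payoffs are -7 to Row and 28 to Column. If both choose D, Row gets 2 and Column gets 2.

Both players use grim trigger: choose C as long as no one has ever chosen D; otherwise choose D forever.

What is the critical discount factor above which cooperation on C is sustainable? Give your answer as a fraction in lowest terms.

Under grim trigger the critical discount factor is (T−C)/(T−P) with T = 28, C = 14, P = 2.
δ* = (28−14)/(28−2) = 14/26 = 7/13.

7/13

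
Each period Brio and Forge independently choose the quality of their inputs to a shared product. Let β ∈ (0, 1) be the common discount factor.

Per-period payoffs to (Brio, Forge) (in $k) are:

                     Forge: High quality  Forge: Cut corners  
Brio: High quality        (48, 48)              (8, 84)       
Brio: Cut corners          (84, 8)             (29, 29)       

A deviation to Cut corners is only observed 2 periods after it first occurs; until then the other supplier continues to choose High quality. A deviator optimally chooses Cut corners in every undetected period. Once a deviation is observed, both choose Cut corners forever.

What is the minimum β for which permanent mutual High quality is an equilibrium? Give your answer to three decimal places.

The best deviation is to choose Cut corners for all 2 undetected periods, earning 84 each, then 29 forever once detected.
Deviation value: 84(1−β^2)/(1−β) + 29β^2/(1−β); cooperation value: 48/(1−β).
IC: 48 ≥ 84(1−β^2) + 29β^2 = 84 − 55β^2.
So β^2 ≥ 36/55, giving β ≥ (36/55)^(1/2) ≈ 0.809.

0.809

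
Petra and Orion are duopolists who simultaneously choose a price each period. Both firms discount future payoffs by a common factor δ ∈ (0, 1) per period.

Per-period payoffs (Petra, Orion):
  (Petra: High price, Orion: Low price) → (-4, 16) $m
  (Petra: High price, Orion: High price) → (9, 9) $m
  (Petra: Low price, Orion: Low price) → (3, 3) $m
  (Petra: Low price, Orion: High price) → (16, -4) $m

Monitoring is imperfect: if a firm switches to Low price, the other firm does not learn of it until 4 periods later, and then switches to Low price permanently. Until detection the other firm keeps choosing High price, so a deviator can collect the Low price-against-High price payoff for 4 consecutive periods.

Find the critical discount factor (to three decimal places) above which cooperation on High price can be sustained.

0.857

Deviating for the 4 undetected periods gains 16−9 = 7 per period over cooperation, then loses 9−3 = 6 per period forever once punishment starts.
Gain: 7(1 + δ + … + δ^3); loss: 6·δ^4/(1−δ).
No profitable deviation ⇔ 7(1−δ^4) ≤ 6·δ^4, i.e. δ^4 ≥ 7/(7+6) = 7/13.
Hence δ ≥ (7/13)^(1/4) ≈ 0.857.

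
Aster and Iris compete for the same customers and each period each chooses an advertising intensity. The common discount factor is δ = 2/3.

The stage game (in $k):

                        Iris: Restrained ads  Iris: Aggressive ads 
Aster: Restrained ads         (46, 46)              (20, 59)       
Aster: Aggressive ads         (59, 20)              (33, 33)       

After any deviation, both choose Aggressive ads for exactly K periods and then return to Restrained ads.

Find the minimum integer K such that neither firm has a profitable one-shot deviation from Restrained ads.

2

IC: δ(1−δ^K)/(1−δ) ≥ (59−46)/(46−33) = 1.
With δ = 2/3: need 1 − δ^K ≥ 1·(1−2/3)/(2/3), i.e. δ^K ≤ 0.5000.
Since (2/3)^1 = 0.6667 and (2/3)^2 = 0.4444, the smallest such K is 2.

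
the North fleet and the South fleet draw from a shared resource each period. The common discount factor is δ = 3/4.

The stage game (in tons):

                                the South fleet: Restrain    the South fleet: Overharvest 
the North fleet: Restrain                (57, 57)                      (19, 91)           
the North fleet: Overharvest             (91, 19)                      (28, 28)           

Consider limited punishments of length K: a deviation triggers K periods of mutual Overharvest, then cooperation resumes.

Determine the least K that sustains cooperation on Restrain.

Need Σ_{k=1}^{K} δ^k ≥ (91−57)/(57−28) = 1.1724 at δ = 3/4.
At K = 1 the sum is 0.7500 < 1.1724; at K = 2 it is 1.3125 ≥ 1.1724.
So the minimum punishment length is K = 2.

2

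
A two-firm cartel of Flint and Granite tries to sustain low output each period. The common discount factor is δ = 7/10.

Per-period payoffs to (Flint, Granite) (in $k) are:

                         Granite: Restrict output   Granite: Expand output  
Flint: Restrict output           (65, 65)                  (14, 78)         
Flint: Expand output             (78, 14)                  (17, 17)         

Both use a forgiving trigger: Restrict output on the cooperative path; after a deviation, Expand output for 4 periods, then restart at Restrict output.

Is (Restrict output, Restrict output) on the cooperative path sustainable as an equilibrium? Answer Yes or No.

Comparing payoff streams over the 5 periods until play realigns: cooperate → 65(1+δ+…+δ^4); deviate → 78 + 17(δ+…+δ^4).
Cooperation is sustained iff (65−17)(δ+…+δ^4) ≥ 78−65.
δ+…+δ^4 = 7/10·(1−(7/10)^4)/(1−7/10) = 1.7731, and (78−65)/(65−17) = 0.2708.
1.7731 ≥ 0.2708, so cooperation is sustainable.

Yes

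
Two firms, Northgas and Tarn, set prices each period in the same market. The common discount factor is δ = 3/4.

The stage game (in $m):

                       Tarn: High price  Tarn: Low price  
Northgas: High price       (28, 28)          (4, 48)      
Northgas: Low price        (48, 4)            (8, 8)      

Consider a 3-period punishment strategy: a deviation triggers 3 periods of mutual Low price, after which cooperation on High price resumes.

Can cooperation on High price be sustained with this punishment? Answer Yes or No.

A one-shot deviation gives 48 now, then 8 for 3 periods, then back to 28.
Gain from deviating: (48−28) today; loss: (28−8) in each of the next 3 periods.
No-deviation condition: (28−8)(δ+…+δ^3) ≥ 48−28, i.e. δ+…+δ^3 ≥ 1.
At δ = 3/4: δ+…+δ^3 = 1.7344 ≥ 1.0000.
So cooperation is sustainable.

Yes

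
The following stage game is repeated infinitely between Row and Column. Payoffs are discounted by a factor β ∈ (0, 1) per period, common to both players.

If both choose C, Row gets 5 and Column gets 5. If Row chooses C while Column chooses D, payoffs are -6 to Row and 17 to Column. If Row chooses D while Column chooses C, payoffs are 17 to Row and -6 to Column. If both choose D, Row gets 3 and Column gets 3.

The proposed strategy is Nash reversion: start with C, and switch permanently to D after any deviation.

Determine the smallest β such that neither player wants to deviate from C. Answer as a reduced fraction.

Under grim trigger the critical discount factor is (T−C)/(T−P) with T = 17, C = 5, P = 3.
β* = (17−5)/(17−3) = 12/14 = 6/7.

6/7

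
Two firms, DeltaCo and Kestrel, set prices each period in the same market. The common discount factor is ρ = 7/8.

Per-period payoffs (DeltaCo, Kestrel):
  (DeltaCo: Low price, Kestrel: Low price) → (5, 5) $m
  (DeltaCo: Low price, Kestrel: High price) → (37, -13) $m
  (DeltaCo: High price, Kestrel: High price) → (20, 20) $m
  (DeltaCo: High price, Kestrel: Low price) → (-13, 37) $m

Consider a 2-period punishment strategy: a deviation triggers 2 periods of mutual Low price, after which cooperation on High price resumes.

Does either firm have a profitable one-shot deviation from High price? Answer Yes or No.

IC: ρ+…+ρ^2 ≥ (37−20)/(20−5) = 17/15.
At ρ = 7/8: partial sum = 1.6406 ≥ 1.1333. Cooperation sustainable.

No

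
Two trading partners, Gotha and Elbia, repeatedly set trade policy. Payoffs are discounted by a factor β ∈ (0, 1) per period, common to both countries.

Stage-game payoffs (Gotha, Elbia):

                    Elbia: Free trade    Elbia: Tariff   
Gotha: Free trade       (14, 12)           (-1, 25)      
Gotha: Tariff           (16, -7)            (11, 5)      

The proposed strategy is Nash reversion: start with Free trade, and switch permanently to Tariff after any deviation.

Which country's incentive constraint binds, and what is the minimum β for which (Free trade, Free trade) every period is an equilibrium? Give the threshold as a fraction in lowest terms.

Gotha's threshold: (16−14)/(16−11) = 2/5.
Elbia's threshold: (25−12)/(25−5) = 13/20.
2/5 < 13/20, so Elbia binds and β* = 13/20.

Elbia; β ≥ 13/20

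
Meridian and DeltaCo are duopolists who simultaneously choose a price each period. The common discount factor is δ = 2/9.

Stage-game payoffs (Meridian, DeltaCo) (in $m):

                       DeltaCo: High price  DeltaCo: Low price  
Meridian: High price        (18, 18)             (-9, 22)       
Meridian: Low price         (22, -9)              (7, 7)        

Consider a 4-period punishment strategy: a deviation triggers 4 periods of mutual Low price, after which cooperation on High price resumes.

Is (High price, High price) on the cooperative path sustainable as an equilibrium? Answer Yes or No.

No

A one-shot deviation gives 22 now, then 7 for 4 periods, then back to 18.
Gain from deviating: (22−18) today; loss: (18−7) in each of the next 4 periods.
No-deviation condition: (18−7)(δ+…+δ^4) ≥ 22−18, i.e. δ+…+δ^4 ≥ 4/11.
At δ = 2/9: δ+…+δ^4 = 0.2850 < 0.3636.
So cooperation is not sustainable.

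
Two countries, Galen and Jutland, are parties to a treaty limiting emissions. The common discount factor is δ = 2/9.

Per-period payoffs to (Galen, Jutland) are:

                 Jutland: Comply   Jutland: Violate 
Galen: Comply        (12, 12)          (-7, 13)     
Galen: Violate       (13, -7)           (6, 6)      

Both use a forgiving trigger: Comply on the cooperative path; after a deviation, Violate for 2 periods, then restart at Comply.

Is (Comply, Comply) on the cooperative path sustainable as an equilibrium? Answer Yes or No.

Yes

A one-shot deviation gives 13 now, then 6 for 2 periods, then back to 12.
Gain from deviating: (13−12) today; loss: (12−6) in each of the next 2 periods.
No-deviation condition: (12−6)(δ+…+δ^2) ≥ 13−12, i.e. δ+…+δ^2 ≥ 1/6.
At δ = 2/9: δ+…+δ^2 = 0.2716 ≥ 0.1667.
So cooperation is sustainable.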